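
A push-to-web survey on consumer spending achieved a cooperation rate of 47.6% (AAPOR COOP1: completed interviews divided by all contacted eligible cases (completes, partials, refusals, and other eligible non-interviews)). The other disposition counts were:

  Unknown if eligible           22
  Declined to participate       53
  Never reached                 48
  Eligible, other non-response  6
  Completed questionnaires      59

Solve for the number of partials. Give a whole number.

6

COOP1 = 59 / D = 0.476
D = 59 / 0.476 = 123.9
Rest of base = 118
partials = 123.9 − 118 ≈ 6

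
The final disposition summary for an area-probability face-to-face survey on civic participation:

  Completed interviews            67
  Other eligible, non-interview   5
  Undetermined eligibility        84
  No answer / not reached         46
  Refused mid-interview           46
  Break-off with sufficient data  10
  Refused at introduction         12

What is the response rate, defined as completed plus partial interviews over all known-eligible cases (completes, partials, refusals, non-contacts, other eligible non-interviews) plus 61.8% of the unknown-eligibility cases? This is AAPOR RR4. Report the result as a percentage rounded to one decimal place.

Declined to participate = 12 + 46 = 58
Num: 67 + 10 = 77
Eligible (known): 67 + 10 + 58 + 46 + 5 = 186
Eligible share of unknowns: 0.6180 × 84 = 51.91
Denominator: 186 + 51.91 = 237.91
RR4 = 77 / 237.91 = 0.3237

32.4%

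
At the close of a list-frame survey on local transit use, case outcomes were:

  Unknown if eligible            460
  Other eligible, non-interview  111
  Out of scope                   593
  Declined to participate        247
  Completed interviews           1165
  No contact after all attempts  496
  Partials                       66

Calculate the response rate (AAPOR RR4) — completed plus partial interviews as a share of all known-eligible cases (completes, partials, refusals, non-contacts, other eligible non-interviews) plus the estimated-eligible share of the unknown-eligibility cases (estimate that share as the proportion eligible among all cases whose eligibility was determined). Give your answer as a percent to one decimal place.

50.4%

Top = 1165 + 66 = 1231
Eligible (known) = 1165 + 66 + 247 + 496 + 111 = 2085
e = 2085 / (2085 + 593) = 2085 / 2678 = 0.7786
Eligible share of unknowns = 0.7786 × 460 = 358.16
Denom = 2085 + 358.16 = 2443.16
RR4 = 1231 / 2443.16 = 0.5039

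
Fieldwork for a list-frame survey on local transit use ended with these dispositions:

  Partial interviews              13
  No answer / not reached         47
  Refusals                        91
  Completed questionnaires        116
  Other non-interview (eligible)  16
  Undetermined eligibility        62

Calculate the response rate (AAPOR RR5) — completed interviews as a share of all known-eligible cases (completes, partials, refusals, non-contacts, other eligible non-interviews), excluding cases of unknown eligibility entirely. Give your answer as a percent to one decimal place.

41.0%

Top: 116
Denominator: 116 + 13 + 91 + 47 + 16 = 283
RR5 = 116 / 283 = 0.4099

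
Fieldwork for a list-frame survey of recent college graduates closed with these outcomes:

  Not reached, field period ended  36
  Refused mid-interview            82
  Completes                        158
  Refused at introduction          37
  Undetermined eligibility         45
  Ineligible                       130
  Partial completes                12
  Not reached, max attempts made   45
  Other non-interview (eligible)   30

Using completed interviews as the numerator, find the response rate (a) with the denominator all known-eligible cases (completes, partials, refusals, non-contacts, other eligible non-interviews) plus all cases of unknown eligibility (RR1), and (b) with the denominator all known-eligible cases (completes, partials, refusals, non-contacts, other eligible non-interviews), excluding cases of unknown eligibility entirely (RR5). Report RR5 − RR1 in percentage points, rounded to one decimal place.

Refusal or break-off = 37 + 82 = 119
Never reached = 36 + 45 = 81
Num = 158
Base = 158 + 12 + 119 + 81 + 30 + 45 = 445
RR1 = 158 / 445 = 0.3551
Base = 158 + 12 + 119 + 81 + 30 = 400
RR5 = 158 / 400 = 0.3950
Difference = 39.50 − 35.51 = 3.99 percentage points

4.0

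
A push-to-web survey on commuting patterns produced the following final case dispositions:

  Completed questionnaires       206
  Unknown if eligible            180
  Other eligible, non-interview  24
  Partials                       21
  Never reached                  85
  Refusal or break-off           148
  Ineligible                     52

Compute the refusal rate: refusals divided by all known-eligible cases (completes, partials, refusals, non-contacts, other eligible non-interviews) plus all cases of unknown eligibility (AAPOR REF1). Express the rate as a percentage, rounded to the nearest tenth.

Top → 148
Denom → 206 + 21 + 148 + 85 + 24 + 180 = 664
REF1 = 148 / 664 = 0.2229

22.3%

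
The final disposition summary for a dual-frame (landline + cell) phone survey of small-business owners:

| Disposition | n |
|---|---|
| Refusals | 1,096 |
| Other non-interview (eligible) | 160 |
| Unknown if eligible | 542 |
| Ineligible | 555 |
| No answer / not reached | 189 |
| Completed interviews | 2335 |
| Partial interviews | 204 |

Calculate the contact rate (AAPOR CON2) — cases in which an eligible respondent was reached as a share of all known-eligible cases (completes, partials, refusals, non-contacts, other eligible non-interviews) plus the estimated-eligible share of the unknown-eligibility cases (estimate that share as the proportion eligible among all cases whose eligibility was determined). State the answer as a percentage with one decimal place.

Top = 2335 + 204 + 1096 + 160 = 3795
Known eligible = 2335 + 204 + 1096 + 189 + 160 = 3984
e = 3984 / (3984 + 555) = 3984 / 4539 = 0.8777
Eligible share of unknowns = 0.8777 × 542 = 475.71
Base = 3984 + 475.71 = 4459.71
CON2 = 3795 / 4459.71 = 0.8510

85.1%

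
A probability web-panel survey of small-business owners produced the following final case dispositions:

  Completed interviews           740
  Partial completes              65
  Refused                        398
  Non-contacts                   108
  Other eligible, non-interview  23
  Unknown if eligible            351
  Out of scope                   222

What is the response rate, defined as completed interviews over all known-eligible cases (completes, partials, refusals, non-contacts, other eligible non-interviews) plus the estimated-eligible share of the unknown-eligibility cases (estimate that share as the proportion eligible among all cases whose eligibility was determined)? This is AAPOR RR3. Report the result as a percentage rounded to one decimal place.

45.3%

Num = 740
Determined eligible = 740 + 65 + 398 + 108 + 23 = 1334
e = 1334 / (1334 + 222) = 1334 / 1556 = 0.8573
Eligible share of unknowns = 0.8573 × 351 = 300.91
Denom = 1334 + 300.91 = 1634.91
RR3 = 740 / 1634.91 = 0.4526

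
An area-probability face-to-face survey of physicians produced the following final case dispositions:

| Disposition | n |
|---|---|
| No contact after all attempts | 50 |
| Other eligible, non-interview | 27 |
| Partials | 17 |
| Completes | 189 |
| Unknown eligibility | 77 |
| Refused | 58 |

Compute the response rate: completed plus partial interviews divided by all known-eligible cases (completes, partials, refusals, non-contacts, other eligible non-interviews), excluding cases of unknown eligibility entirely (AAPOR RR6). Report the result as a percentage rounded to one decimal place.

Num = 189 + 17 = 206
Base = 189 + 17 + 58 + 50 + 27 = 341
RR6 = 206 / 341 = 0.6041

60.4%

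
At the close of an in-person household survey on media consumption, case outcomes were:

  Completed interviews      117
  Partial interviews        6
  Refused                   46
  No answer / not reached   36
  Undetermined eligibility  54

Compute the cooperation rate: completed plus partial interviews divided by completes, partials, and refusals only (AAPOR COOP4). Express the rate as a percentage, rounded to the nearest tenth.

Numerator → 117 + 6 = 123
Denominator → 117 + 6 + 46 = 169
COOP4 = 123 / 169 = 0.7278

72.8%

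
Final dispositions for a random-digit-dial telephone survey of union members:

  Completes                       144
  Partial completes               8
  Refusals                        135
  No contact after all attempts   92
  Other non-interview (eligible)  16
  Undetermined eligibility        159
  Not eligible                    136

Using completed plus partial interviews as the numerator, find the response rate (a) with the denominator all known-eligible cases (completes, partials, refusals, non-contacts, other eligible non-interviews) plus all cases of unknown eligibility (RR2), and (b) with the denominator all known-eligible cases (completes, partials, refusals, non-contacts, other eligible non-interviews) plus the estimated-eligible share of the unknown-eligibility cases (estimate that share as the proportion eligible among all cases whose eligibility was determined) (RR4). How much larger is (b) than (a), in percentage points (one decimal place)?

2.2

Numerator → 144 + 8 = 152
Base → 144 + 8 + 135 + 92 + 16 + 159 = 554
RR2 = 152 / 554 = 0.2744
Known eligible → 144 + 8 + 135 + 92 + 16 = 395
e = 395 / (395 + 136) = 395 / 531 = 0.7439
Eligible share of unknowns → 0.7439 × 159 = 118.28
Base → 395 + 118.28 = 513.28
RR4 = 152 / 513.28 = 0.2961
Difference = 29.61 − 27.44 = 2.17 percentage points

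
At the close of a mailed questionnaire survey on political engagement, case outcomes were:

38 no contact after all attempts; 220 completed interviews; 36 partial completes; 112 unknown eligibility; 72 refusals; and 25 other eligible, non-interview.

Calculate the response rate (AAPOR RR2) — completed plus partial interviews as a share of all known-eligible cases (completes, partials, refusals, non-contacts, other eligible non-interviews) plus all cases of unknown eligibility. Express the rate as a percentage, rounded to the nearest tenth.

50.9%

Top = 220 + 36 = 256
Denominator = 220 + 36 + 72 + 38 + 25 + 112 = 503
RR2 = 256 / 503 = 0.5089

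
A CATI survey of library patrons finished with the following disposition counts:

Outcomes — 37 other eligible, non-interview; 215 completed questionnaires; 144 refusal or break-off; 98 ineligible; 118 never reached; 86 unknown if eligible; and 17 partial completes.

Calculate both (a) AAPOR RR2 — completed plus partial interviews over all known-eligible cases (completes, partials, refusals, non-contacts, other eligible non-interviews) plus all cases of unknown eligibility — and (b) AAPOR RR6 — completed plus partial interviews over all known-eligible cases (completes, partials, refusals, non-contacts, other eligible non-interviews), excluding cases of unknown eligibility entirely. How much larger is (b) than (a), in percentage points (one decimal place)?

Num = 215 + 17 = 232
Denominator = 215 + 17 + 144 + 118 + 37 + 86 = 617
RR2 = 232 / 617 = 0.3760
Denominator = 215 + 17 + 144 + 118 + 37 = 531
RR6 = 232 / 531 = 0.4369
Difference = 43.69 − 37.60 = 6.09 percentage points

6.1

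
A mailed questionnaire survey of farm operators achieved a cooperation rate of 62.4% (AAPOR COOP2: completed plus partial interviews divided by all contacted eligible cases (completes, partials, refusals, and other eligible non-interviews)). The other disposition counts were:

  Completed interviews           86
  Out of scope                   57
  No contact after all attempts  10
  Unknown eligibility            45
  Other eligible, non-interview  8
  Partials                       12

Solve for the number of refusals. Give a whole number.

51

Numerator → 86 + 12 = 98
COOP2 = 98 / D = 0.624
D = 98 / 0.624 = 157.1
Rest of base = 106
refusals = 157.1 − 106 ≈ 51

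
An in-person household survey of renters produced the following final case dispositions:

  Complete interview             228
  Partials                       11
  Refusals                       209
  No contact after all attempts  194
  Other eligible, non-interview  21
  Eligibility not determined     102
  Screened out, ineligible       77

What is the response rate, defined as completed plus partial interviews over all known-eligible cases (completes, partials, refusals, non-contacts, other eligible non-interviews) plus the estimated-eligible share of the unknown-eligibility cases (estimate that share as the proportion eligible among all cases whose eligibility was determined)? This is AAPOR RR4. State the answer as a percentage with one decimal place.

31.7%

Num → 228 + 11 = 239
Determined eligible → 228 + 11 + 209 + 194 + 21 = 663
e = 663 / (663 + 77) = 663 / 740 = 0.8959
Eligible share of unknowns → 0.8959 × 102 = 91.38
Base → 663 + 91.38 = 754.38
RR4 = 239 / 754.38 = 0.3168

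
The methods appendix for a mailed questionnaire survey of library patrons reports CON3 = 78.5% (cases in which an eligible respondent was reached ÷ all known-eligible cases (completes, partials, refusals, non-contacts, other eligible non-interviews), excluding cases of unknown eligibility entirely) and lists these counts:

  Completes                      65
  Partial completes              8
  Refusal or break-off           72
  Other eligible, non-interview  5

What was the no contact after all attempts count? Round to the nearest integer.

Numerator → 65 + 8 + 72 + 5 = 150
CON3 = 150 / D = 0.785
D = 150 / 0.785 = 191.1
Other denominator terms total 150
no contact after all attempts = 191.1 − 150 ≈ 41

41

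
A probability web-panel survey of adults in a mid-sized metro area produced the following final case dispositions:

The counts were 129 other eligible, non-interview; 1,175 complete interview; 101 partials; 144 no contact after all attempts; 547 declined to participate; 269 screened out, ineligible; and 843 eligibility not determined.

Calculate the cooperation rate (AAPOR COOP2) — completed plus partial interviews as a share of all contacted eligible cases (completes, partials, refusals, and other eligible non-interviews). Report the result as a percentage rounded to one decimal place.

65.4%

Num → 1175 + 101 = 1276
Denom → 1175 + 101 + 547 + 129 = 1952
COOP2 = 1276 / 1952 = 0.6537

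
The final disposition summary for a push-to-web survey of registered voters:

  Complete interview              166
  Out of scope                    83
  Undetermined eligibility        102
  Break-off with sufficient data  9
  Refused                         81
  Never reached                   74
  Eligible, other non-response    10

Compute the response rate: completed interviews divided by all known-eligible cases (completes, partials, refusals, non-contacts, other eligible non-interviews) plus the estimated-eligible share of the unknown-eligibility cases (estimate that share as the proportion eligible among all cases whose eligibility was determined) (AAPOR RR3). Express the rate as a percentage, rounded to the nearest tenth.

Numerator: 166
Eligible (known): 166 + 9 + 81 + 74 + 10 = 340
e = 340 / (340 + 83) = 340 / 423 = 0.8038
e × U: 0.8038 × 102 = 81.99
Base: 340 + 81.99 = 421.99
RR3 = 166 / 421.99 = 0.3934

39.3%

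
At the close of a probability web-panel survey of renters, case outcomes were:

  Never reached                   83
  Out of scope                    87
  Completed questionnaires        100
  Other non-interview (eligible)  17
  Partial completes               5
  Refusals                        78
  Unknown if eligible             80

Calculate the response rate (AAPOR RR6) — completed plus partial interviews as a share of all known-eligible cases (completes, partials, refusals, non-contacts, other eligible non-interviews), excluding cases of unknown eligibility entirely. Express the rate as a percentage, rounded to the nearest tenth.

37.1%

Top: 100 + 5 = 105
Base: 100 + 5 + 78 + 83 + 17 = 283
RR6 = 105 / 283 = 0.3710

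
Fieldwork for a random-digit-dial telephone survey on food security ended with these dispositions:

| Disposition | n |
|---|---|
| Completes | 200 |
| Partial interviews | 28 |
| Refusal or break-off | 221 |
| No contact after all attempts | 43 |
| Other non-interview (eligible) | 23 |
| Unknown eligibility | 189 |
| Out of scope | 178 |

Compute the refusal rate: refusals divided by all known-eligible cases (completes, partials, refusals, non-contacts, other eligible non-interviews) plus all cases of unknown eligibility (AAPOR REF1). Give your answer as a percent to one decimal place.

31.4%

Numerator = 221
Denom = 200 + 28 + 221 + 43 + 23 + 189 = 704
REF1 = 221 / 704 = 0.3139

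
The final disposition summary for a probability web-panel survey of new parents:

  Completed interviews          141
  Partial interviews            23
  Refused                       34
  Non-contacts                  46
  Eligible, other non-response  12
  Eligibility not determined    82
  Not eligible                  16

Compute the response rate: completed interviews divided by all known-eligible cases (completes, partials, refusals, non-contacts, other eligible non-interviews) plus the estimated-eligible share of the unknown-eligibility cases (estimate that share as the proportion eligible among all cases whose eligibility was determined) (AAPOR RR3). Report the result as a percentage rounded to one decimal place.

Numerator = 141
Known eligible = 141 + 23 + 34 + 46 + 12 = 256
e = 256 / (256 + 16) = 256 / 272 = 0.9412
Eligible share of unknowns = 0.9412 × 82 = 77.18
Base = 256 + 77.18 = 333.18
RR3 = 141 / 333.18 = 0.4232

42.3%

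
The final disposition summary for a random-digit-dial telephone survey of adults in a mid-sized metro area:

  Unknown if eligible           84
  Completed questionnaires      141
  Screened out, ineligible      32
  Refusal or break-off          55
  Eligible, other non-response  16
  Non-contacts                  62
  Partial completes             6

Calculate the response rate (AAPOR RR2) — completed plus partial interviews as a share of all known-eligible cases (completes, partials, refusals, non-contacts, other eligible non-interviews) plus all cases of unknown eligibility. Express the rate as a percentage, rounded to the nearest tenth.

Top: 141 + 6 = 147
Denominator: 141 + 6 + 55 + 62 + 16 + 84 = 364
RR2 = 147 / 364 = 0.4038

40.4%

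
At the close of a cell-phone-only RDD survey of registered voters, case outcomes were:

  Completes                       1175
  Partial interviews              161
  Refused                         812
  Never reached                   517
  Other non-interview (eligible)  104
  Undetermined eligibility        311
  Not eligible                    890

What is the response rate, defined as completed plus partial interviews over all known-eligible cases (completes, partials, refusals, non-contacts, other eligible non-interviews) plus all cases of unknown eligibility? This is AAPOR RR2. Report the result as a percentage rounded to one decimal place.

43.4%

Numerator = 1175 + 161 = 1336
Base = 1175 + 161 + 812 + 517 + 104 + 311 = 3080
RR2 = 1336 / 3080 = 0.4338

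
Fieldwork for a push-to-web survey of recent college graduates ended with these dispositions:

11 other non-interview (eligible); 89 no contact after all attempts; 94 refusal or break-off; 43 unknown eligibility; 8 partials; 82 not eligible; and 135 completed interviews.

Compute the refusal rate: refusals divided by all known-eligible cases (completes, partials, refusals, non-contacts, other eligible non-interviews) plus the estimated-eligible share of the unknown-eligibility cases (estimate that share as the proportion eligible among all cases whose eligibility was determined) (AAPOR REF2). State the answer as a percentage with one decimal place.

25.3%

Num = 94
Eligible (known) = 135 + 8 + 94 + 89 + 11 = 337
e = 337 / (337 + 82) = 337 / 419 = 0.8043
e × U = 0.8043 × 43 = 34.58
Denom = 337 + 34.58 = 371.58
REF2 = 94 / 371.58 = 0.2530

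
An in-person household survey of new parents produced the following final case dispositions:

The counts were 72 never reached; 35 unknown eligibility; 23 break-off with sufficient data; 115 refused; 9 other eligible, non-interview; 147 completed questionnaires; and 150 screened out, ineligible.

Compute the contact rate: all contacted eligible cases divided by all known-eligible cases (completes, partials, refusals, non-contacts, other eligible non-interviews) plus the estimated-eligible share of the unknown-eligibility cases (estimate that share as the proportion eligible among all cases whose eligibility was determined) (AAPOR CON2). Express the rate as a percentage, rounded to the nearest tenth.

Num: 147 + 23 + 115 + 9 = 294
Known eligible: 147 + 23 + 115 + 72 + 9 = 366
e = 366 / (366 + 150) = 366 / 516 = 0.7093
e × U: 0.7093 × 35 = 24.83
Base: 366 + 24.83 = 390.83
CON2 = 294 / 390.83 = 0.7522

75.2%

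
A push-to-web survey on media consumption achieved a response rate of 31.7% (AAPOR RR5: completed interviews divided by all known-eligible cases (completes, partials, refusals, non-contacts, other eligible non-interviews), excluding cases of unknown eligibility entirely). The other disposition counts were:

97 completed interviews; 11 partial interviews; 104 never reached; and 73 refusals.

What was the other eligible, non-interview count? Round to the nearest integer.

RR5 = 97 / D = 0.317
D = 97 / 0.317 = 306.0
Rest of base = 285
other eligible, non-interview = 306.0 − 285 ≈ 21

21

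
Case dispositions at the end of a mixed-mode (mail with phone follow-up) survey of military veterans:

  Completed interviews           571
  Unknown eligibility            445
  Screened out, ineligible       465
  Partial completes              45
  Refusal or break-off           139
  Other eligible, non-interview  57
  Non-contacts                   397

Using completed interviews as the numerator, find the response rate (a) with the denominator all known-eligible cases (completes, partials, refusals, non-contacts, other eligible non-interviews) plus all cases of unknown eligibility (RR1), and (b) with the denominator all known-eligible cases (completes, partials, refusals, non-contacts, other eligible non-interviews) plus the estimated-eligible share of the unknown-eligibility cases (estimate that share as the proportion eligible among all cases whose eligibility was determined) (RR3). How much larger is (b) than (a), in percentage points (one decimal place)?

Num: 571
Denom: 571 + 45 + 139 + 397 + 57 + 445 = 1654
RR1 = 571 / 1654 = 0.3452
Determined eligible: 571 + 45 + 139 + 397 + 57 = 1209
e = 1209 / (1209 + 465) = 1209 / 1674 = 0.7222
Eligible share of unknowns: 0.7222 × 445 = 321.38
Denom: 1209 + 321.38 = 1530.38
RR3 = 571 / 1530.38 = 0.3731
Difference = 37.31 − 34.52 = 2.79 percentage points

2.8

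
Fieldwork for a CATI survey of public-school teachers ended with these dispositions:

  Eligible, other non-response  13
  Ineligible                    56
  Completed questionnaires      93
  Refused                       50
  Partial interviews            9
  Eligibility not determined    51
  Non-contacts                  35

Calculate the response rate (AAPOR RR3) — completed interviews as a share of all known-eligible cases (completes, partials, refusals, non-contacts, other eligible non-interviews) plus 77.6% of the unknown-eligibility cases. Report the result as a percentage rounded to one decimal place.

Num → 93
Known eligible → 93 + 9 + 50 + 35 + 13 = 200
Estimated eligible among unknowns → 0.7760 × 51 = 39.58
Base → 200 + 39.58 = 239.58
RR3 = 93 / 239.58 = 0.3882

38.8%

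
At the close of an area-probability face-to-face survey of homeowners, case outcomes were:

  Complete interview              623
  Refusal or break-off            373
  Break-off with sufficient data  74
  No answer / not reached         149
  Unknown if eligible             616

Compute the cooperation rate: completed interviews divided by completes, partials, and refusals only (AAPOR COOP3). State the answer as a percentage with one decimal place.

Num → 623
Denominator → 623 + 74 + 373 = 1070
COOP3 = 623 / 1070 = 0.5822

58.2%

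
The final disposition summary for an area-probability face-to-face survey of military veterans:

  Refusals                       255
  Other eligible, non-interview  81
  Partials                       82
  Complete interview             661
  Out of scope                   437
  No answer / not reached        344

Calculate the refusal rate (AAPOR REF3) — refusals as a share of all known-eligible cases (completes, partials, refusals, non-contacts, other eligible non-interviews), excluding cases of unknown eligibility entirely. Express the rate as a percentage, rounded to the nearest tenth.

17.9%

Top → 255
Denominator → 661 + 82 + 255 + 344 + 81 = 1423
REF3 = 255 / 1423 = 0.1792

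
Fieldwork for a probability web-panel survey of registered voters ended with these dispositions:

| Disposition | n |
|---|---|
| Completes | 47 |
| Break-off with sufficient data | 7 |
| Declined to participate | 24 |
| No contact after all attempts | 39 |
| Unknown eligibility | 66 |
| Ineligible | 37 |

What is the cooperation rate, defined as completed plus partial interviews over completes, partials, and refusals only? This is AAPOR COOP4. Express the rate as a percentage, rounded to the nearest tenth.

Numerator = 47 + 7 = 54
Denominator = 47 + 7 + 24 = 78
COOP4 = 54 / 78 = 0.6923

69.2%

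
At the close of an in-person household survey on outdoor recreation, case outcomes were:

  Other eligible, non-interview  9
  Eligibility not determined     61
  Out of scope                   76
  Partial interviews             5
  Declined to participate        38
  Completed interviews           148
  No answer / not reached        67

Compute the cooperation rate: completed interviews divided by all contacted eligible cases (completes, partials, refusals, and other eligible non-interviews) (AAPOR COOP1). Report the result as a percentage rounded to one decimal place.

Numerator = 148
Denominator = 148 + 5 + 38 + 9 = 200
COOP1 = 148 / 200 = 0.7400

74.0%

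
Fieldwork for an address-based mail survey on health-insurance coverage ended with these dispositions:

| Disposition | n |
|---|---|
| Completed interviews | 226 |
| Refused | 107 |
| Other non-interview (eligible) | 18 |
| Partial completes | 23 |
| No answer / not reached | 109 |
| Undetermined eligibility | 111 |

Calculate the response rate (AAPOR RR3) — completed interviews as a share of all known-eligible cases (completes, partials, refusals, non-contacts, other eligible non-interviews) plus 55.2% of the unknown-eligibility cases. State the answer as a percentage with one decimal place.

Numerator: 226
Determined eligible: 226 + 23 + 107 + 109 + 18 = 483
e × U: 0.5520 × 111 = 61.27
Denominator: 483 + 61.27 = 544.27
RR3 = 226 / 544.27 = 0.4152

41.5%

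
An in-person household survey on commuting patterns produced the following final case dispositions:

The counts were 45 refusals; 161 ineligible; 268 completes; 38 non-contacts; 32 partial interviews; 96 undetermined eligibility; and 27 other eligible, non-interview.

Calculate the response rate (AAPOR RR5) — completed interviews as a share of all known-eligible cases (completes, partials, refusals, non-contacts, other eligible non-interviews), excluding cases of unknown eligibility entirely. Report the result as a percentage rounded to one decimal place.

65.4%

Numerator = 268
Denom = 268 + 32 + 45 + 38 + 27 = 410
RR5 = 268 / 410 = 0.6537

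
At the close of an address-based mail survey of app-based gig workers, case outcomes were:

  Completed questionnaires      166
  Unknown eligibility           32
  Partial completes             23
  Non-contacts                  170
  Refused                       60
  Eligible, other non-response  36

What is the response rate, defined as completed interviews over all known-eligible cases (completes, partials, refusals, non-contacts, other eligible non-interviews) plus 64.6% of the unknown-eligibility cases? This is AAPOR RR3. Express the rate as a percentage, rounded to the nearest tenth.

Top = 166
Determined eligible = 166 + 23 + 60 + 170 + 36 = 455
Eligible share of unknowns = 0.6460 × 32 = 20.67
Base = 455 + 20.67 = 475.67
RR3 = 166 / 475.67 = 0.3490

34.9%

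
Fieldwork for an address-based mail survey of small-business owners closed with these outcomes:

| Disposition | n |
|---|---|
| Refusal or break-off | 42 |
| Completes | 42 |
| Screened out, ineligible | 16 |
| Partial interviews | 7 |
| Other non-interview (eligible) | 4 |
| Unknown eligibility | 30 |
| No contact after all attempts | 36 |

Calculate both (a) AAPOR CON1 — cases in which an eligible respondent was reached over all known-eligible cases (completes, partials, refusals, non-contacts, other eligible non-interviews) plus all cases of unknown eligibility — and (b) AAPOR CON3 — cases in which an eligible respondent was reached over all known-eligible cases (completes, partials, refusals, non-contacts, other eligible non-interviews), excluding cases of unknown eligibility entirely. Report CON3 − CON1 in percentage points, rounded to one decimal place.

Top: 42 + 7 + 42 + 4 = 95
Denominator: 42 + 7 + 42 + 36 + 4 + 30 = 161
CON1 = 95 / 161 = 0.5901
Denominator: 42 + 7 + 42 + 36 + 4 = 131
CON3 = 95 / 131 = 0.7252
Difference = 72.52 − 59.01 = 13.51 percentage points

13.5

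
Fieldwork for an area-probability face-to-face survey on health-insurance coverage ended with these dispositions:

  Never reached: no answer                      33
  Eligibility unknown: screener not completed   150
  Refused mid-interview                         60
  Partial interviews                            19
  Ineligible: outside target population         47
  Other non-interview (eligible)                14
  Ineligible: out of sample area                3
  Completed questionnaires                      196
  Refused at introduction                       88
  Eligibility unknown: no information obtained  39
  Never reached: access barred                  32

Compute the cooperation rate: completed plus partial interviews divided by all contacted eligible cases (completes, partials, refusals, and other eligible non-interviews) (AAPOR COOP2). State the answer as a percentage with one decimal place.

57.0%

Refusals = 88 + 60 = 148
No answer / not reached = 33 + 32 = 65
Unknown eligibility = 150 + 39 = 189
Screened out, ineligible = 47 + 3 = 50
Num: 196 + 19 = 215
Denominator: 196 + 19 + 148 + 14 = 377
COOP2 = 215 / 377 = 0.5703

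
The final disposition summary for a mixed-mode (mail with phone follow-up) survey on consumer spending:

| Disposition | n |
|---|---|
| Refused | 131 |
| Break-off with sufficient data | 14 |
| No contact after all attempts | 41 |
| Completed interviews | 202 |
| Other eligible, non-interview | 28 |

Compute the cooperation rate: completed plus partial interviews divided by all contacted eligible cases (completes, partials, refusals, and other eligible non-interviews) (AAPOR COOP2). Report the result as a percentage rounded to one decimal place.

57.6%

Top = 202 + 14 = 216
Base = 202 + 14 + 131 + 28 = 375
COOP2 = 216 / 375 = 0.5760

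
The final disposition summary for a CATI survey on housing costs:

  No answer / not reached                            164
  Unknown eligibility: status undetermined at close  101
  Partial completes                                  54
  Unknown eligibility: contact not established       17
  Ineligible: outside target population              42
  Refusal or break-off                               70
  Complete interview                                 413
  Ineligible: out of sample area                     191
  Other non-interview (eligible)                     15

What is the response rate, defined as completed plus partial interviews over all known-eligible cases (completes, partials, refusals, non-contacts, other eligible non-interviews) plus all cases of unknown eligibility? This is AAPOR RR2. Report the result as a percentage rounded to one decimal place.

Eligibility not determined = 17 + 101 = 118
Out of scope = 42 + 191 = 233
Top → 413 + 54 = 467
Denom → 413 + 54 + 70 + 164 + 15 + 118 = 834
RR2 = 467 / 834 = 0.5600

56.0%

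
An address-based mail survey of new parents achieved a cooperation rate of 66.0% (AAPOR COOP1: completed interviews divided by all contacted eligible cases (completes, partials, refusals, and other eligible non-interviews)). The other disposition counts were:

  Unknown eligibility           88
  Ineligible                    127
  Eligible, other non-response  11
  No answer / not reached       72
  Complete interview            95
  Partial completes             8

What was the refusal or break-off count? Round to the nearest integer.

30

COOP1 = 95 / D = 0.660
D = 95 / 0.660 = 143.9
Rest of base = 114
refusal or break-off = 143.9 − 114 ≈ 30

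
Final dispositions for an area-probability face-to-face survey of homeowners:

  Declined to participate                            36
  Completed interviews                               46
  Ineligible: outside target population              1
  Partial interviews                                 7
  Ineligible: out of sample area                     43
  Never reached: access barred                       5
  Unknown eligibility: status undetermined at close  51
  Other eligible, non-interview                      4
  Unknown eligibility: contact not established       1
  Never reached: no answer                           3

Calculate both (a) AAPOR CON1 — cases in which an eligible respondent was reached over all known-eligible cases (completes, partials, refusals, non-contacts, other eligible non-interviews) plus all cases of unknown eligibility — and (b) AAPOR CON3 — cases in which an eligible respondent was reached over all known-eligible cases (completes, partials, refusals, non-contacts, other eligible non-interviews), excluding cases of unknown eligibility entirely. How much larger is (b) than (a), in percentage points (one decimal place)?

31.3

No answer / not reached = 3 + 5 = 8
Undetermined eligibility = 1 + 51 = 52
Ineligible = 1 + 43 = 44
Top → 46 + 7 + 36 + 4 = 93
Denominator → 46 + 7 + 36 + 8 + 4 + 52 = 153
CON1 = 93 / 153 = 0.6078
Denominator → 46 + 7 + 36 + 8 + 4 = 101
CON3 = 93 / 101 = 0.9208
Difference = 92.08 − 60.78 = 31.30 percentage points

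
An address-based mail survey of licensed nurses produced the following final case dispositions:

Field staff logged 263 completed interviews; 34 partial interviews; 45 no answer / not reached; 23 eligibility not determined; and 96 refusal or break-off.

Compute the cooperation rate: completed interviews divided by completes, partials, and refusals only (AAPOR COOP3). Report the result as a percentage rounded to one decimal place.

66.9%

Num = 263
Denom = 263 + 34 + 96 = 393
COOP3 = 263 / 393 = 0.6692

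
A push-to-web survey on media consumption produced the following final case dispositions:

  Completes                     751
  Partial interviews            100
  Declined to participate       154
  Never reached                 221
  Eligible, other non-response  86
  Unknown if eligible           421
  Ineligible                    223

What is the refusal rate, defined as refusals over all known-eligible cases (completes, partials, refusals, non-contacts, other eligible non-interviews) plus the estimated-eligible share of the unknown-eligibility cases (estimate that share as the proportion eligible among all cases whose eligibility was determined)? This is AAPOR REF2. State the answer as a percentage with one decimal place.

9.2%

Num: 154
Eligible (known): 751 + 100 + 154 + 221 + 86 = 1312
e = 1312 / (1312 + 223) = 1312 / 1535 = 0.8547
Eligible share of unknowns: 0.8547 × 421 = 359.83
Denom: 1312 + 359.83 = 1671.83
REF2 = 154 / 1671.83 = 0.0921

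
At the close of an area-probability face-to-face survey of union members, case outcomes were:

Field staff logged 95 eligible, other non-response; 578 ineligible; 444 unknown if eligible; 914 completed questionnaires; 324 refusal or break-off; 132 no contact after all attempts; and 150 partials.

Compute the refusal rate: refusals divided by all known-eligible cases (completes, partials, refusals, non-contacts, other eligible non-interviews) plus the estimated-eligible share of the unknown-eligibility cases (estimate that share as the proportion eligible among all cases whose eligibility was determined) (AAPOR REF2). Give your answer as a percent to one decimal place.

Num = 324
Eligible (known) = 914 + 150 + 324 + 132 + 95 = 1615
e = 1615 / (1615 + 578) = 1615 / 2193 = 0.7364
Estimated eligible among unknowns = 0.7364 × 444 = 326.96
Denominator = 1615 + 326.96 = 1941.96
REF2 = 324 / 1941.96 = 0.1668

16.7%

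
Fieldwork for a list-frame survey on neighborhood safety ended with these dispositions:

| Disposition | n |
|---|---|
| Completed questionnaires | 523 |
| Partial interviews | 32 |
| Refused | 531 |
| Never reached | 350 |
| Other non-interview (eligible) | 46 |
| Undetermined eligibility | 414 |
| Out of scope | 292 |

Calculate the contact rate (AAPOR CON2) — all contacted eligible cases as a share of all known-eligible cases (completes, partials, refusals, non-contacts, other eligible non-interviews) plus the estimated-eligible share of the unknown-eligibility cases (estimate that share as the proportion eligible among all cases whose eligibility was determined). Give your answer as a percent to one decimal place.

Num = 523 + 32 + 531 + 46 = 1132
Eligible (known) = 523 + 32 + 531 + 350 + 46 = 1482
e = 1482 / (1482 + 292) = 1482 / 1774 = 0.8354
e × U = 0.8354 × 414 = 345.86
Denominator = 1482 + 345.86 = 1827.86
CON2 = 1132 / 1827.86 = 0.6193

61.9%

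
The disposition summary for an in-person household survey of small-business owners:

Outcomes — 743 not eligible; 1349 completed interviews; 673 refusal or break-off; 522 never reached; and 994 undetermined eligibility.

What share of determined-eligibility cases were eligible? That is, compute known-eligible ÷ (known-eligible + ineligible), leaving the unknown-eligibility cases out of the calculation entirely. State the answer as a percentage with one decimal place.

77.4%

Known eligible = 1349 + 673 + 522 = 2544
e = 2544 / (2544 + 743) = 2544 / 3287 = 0.7740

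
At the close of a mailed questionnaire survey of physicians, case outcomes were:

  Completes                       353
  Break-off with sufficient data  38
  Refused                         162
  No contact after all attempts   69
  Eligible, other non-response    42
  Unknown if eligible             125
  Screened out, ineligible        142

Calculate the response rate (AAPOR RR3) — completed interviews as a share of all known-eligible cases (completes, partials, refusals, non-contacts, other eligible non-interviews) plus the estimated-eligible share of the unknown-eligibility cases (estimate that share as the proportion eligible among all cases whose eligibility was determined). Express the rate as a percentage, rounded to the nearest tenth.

Numerator = 353
Determined eligible = 353 + 38 + 162 + 69 + 42 = 664
e = 664 / (664 + 142) = 664 / 806 = 0.8238
Eligible share of unknowns = 0.8238 × 125 = 102.97
Base = 664 + 102.97 = 766.97
RR3 = 353 / 766.97 = 0.4603

46.0%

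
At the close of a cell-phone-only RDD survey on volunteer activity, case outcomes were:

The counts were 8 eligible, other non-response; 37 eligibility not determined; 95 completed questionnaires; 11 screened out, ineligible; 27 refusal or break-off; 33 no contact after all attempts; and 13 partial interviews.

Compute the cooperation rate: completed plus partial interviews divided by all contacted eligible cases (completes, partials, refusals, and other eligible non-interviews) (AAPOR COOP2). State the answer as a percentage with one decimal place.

75.5%

Num = 95 + 13 = 108
Denom = 95 + 13 + 27 + 8 = 143
COOP2 = 108 / 143 = 0.7552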